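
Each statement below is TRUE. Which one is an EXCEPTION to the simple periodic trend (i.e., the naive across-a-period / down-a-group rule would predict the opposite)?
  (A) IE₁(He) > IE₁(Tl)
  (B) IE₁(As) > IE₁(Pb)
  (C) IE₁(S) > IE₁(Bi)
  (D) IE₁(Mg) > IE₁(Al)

(D)

The general trend: first ionization energy increases across a period and decreases down a group.
(A) He (period 1, group 18) vs Tl (period 6, group 13): the stated order agrees with the simple trend.
(B) As (period 4, group 15) vs Pb (period 6, group 14): the stated order agrees with the simple trend.
(C) S (period 3, group 16) vs Bi (period 6, group 15): the stated order agrees with the simple trend.
(D) Mg (period 3, group 2) vs Al (period 3, group 13): the stated order contradicts the simple trend.
The exception is (D): Al's single 3p electron is easier to remove than one from Mg's filled 3s².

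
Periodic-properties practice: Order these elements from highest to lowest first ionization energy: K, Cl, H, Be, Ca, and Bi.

Across a period the outer electron is held more tightly (higher IE₁); down a group it sits in a higher shell, more shielded, and comes off more easily.
Here both period and group differ, so the two effects have to be weighed against each other.
Ca > K: Ca lies to the right of K in period 4, so the across-period effect alone puts Ca higher.
Bi > Ca: period and group pull opposite ways; the across-period shift dominates (703 vs 590 kJ/mol).
Be > Bi: the two effects oppose for this pair; the down-group effect wins (900 vs 703 kJ/mol).
Cl > Be: period and group pull opposite ways; the across-period shift dominates (1251 vs 900 kJ/mol).
H > Cl: period and group pull opposite ways; the down-group shift dominates (1312 vs 1251 kJ/mol).
For reference (kJ/mol): H 1312, Be 900, Cl 1251, K 419, Ca 590, Bi 703.
So from highest to lowest: H > Cl > Be > Bi > Ca > K.

H > Cl > Be > Bi > Ca > K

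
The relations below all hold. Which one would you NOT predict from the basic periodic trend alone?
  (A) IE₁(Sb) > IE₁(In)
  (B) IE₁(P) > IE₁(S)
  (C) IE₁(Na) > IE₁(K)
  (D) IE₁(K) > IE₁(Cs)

(B)

The general trend: IE₁ increases across a period and decreases down a group.
(A) Sb (period 5, group 15) vs In (period 5, group 13): the stated order agrees with the simple trend.
(B) P (period 3, group 15) vs S (period 3, group 16): the stated order contradicts the simple trend.
(C) Na (period 3, group 1) vs K (period 4, group 1): the stated order agrees with the simple trend.
(D) K (period 4, group 1) vs Cs (period 6, group 1): the stated order agrees with the simple trend.
The exception is (B): S (3p⁴) ionizes more easily than half-filled P (3p³) because the paired 3p electron in S is pushed out by e⁻–e⁻ repulsion.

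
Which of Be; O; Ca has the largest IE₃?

The third ionization energy removes an electron from the +2 ion. For each element: Be²⁺ is the bare [He] core; O²⁺ still has 4 valence electrons; Ca²⁺ is the bare [Ar] core.
Usually core removal costs more than valence removal, but here the competition is close: a tightly held n=2 valence electron can cost more to remove than an n=3 core electron, so the actual values have to decide it.
Tabulated IE_3 (kJ/mol): Be 14849, O 5300, Ca 4912.
Overall IE_3 order: Ca < O < Be.

Be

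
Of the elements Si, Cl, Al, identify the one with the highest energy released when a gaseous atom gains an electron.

Al is in period 3, group 13; Si is in period 3, group 14; Cl is in period 3, group 17.
Atoms with high Z_eff and room in the valence shell (especially the halogens) have the most exothermic electron affinities.
All lie in period 3, so electron affinity increases left to right.
The highest energy released when a gaseous atom gains an electron among these belongs to Cl.

Cl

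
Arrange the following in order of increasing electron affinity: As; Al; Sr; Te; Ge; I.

Sr < Al < As < Ge < Te < I

EA tends to increase across a period and decrease down a group, though the pattern is less regular than for IE or radius.
Here both period and group differ, so the two effects have to be weighed against each other.
Al > Sr: both effects reinforce here, so Al is clearly the higher of the two.
As > Al: period and group pull opposite ways; the across-period shift dominates (78 vs 42 kJ/mol).
Ge > As: this pair runs against the simple trend — see the exception note.
Te > Ge: the two effects oppose for this pair; the across-period effect wins (190 vs 119 kJ/mol).
I > Te: I lies to the right of Te in period 5, so the across-period effect alone puts I higher.
Note the exception: Ge has a higher electron affinity than As, contrary to the simple trend — adding an electron to As's half-filled 4p³ is unfavourable, so Ge (4p²) has the more exothermic EA.
Tabulated electron affinity (kJ/mol): Al 42, Ge 119, As 78, Sr 5, Te 190, I 295.
So from lowest to highest: Sr < Al < As < Ge < Te < I.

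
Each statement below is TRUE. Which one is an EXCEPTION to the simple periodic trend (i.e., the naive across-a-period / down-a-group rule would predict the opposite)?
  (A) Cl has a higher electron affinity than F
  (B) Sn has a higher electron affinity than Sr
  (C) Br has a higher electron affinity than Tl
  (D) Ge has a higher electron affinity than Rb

The general trend: electron affinity increases across a period and decreases down a group.
(A) Cl (period 3, group 17) vs F (period 2, group 17): the stated order contradicts the simple trend.
(B) Sn (period 5, group 14) vs Sr (period 5, group 2): the stated order agrees with the simple trend.
(C) Br (period 4, group 17) vs Tl (period 6, group 13): the stated order agrees with the simple trend.
(D) Ge (period 4, group 14) vs Rb (period 5, group 1): the stated order agrees with the simple trend.
The exception is (A): F's small 2p subshell makes the incoming electron feel strong e⁻–e⁻ repulsion, so Cl actually releases more energy on gaining an electron.

(A)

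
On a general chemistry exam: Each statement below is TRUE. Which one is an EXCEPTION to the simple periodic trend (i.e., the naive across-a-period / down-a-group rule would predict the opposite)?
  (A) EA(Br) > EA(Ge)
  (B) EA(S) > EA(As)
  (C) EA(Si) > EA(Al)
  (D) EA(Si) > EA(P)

(D)

The general trend: electron affinity increases across a period and decreases down a group.
(A) Br (period 4, group 17) vs Ge (period 4, group 14): the stated order agrees with the simple trend.
(B) S (period 3, group 16) vs As (period 4, group 15): the stated order agrees with the simple trend.
(C) Si (period 3, group 14) vs Al (period 3, group 13): the stated order agrees with the simple trend.
(D) Si (period 3, group 14) vs P (period 3, group 15): the stated order contradicts the simple trend.
The exception is (D): adding an electron to P's half-filled 3p³ is unfavourable, so Si (3p²) has the more exothermic EA.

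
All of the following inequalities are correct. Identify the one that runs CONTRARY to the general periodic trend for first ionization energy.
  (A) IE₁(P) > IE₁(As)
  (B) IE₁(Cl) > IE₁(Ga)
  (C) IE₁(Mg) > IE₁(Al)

(C)

The general trend: first ionization energy increases across a period and decreases down a group.
(A) P (period 3, group 15) vs As (period 4, group 15): the stated order agrees with the simple trend.
(B) Cl (period 3, group 17) vs Ga (period 4, group 13): the stated order agrees with the simple trend.
(C) Mg (period 3, group 2) vs Al (period 3, group 13): the stated order contradicts the simple trend.
The exception is (C): Al's single 3p electron is easier to remove than one from Mg's filled 3s².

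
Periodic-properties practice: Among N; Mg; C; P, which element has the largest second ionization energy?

The second ionization energy removes an electron from the +1 ion. For each element: N⁺ still has 4 valence electrons; Mg⁺ still has 1 valence electron; C⁺ still has 3 valence electrons; P⁺ still has 4 valence electrons.
All are still removing valence electrons, so compare the +1 ions as you would atoms: IE_2 generally rises across a period (higher Z_eff) and falls down a group (larger shell), subject to the usual subshell exceptions.
Valence configurations: N⁺ [He]2s²2p², Mg⁺ [Ne]3s¹, C⁺ [He]2s²2p¹, P⁺ [Ne]3s²3p².
Tabulated IE_2 (kJ/mol): N 2856, Mg 1451, C 2353, P 1907.
Putting it together, IE_2: Mg < P < C < N.

N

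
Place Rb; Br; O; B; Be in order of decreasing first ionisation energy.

Be is in period 2, group 2; B is in period 2, group 13; O is in period 2, group 16; Br is in period 4, group 17; Rb is in period 5, group 1.
Across a period the outer electron is held more tightly (higher IE₁); down a group it sits in a higher shell, more shielded, and comes off more easily.
These span different periods and groups, so the two trends combine.
B > Rb: relative to Rb, both the across-period and down-group shifts push B's first ionization energy up.
Be > B: this pair runs against the simple trend — see the exception note.
Br > Be: period and group pull opposite ways; the across-period shift dominates (1140 vs 900 kJ/mol).
O > Br: the two effects oppose for this pair; the down-group effect wins (1314 vs 1140 kJ/mol).
Note the exception: Be has a higher first ionization energy than B, contrary to the simple trend — removing B's lone 2p electron is easier than breaking Be's filled 2s².
For reference (kJ/mol): Be 900, B 801, O 1314, Br 1140, Rb 403.
So from highest to lowest: O > Br > Be > B > Rb.

O > Br > Be > B > Rb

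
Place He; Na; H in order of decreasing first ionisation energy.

He, H, Na

H is in period 1, group 1; He is in period 1, group 18; Na is in period 3, group 1.
IE₁ increases left→right with effective nuclear charge and decreases top→bottom as the valence shell moves farther out.
Here both period and group differ, so the two effects have to be weighed against each other.
H > Na: H sits above Na in group 1, so the down-group effect alone puts H higher.
He > H: both are in period 1; the period trend gives He the larger value.
Tabulated first ionization energy (kJ/mol): H 1312, He 2372, Na 496.
So from highest to lowest: He > H > Na.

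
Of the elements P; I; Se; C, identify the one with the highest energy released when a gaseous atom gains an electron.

C is in period 2, group 14; P is in period 3, group 15; Se is in period 4, group 16; I is in period 5, group 17.
EA tends to increase across a period and decrease down a group, though the pattern is less regular than for IE or radius.
These sit on a diagonal, where the across-period and down-group effects partly cancel.
C > P: period and group pull opposite ways; the down-group shift dominates (122 vs 72 kJ/mol).
Se > C: the two effects oppose for this pair; the across-period effect wins (195 vs 122 kJ/mol).
I > Se: the two effects oppose for this pair; the across-period effect wins (295 vs 195 kJ/mol).
Approximate values (kJ/mol): C 122, P 72, Se 195, I 295.
The highest energy released when a gaseous atom gains an electron among these belongs to I.

I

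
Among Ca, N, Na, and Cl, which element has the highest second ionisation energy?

After 1 electron has been removed, what remains? Ca⁺ still has 1 valence electron; N⁺ still has 4 valence electrons; Na⁺ is the bare [Ne] core; Cl⁺ still has 6 valence electrons.
Breaking into a closed-shell core is much more expensive than removing a leftover valence electron — Na has the largest IE_2 here.
Valence configurations: Ca⁺ [Ar]4s¹, N⁺ [He]2s²2p², Cl⁺ [Ne]3s²3p⁴.
Tabulated IE_2 (kJ/mol): Ca 1145, N 2856, Na 4562, Cl 2298.
Overall IE_2 order: Ca < Cl < N < Na.

Na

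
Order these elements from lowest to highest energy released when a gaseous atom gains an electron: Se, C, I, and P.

C is in period 2, group 14; P is in period 3, group 15; Se is in period 4, group 16; I is in period 5, group 17.
Adding an electron releases more energy for atoms nearer the top right (short of the noble gases).
A diagonal step moves right (one effect) and down (the opposite effect) at once.
C > P: the two effects oppose for this pair; the down-group effect wins (122 vs 72 kJ/mol).
Se > C: period and group pull opposite ways; the across-period shift dominates (195 vs 122 kJ/mol).
I > Se: the two effects oppose for this pair; the across-period effect wins (295 vs 195 kJ/mol).
Tabulated electron affinity (kJ/mol): C 122, P 72, Se 195, I 295.
So from lowest to highest: P < C < Se < I.

P < C < Se < I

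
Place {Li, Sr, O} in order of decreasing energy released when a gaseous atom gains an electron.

Li is in period 2, group 1; O is in period 2, group 16; Sr is in period 5, group 2.
Adding an electron releases more energy for atoms nearer the top right (short of the noble gases).
Here both period and group differ, so the two effects have to be weighed against each other.
Li > Sr: the two effects oppose for this pair; the down-group effect wins (60 vs 5 kJ/mol).
O > Li: both are in period 2; the period trend gives O the larger value.
Approximate values (kJ/mol): Li 60, O 141, Sr 5.
So from highest to lowest: O > Li > Sr.

O > Li > Sr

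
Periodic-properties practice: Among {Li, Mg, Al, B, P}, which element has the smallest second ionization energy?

Mg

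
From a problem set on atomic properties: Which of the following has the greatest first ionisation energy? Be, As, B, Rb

As

Removing the outermost electron gets harder across a period and easier down a group.
These span different periods and groups, so the two trends combine.
B > Rb: both effects reinforce here, so B is clearly the higher of the two.
Be > B: this pair runs against the simple trend — see the exception note.
As > Be: period and group pull opposite ways; the across-period shift dominates (947 vs 900 kJ/mol).
Note the exception: Be has a higher first ionization energy than B, contrary to the simple trend — removing B's lone 2p electron is easier than breaking Be's filled 2s².
For reference (kJ/mol): Be 900, B 801, As 947, Rb 403.
The greatest first ionisation energy among these belongs to As.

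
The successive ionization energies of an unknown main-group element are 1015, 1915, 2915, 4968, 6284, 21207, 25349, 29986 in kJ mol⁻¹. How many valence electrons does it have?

5

Look for the largest jump between consecutive ionization energies: IE6/IE5 ≈ 3.4, far larger than any earlier ratio.
That jump marks the point where a core electron is being removed. So the atom has 5 valence electrons.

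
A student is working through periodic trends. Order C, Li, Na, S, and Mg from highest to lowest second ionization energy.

The second ionization energy removes an electron from the +1 ion. For each element: C⁺ still has 3 valence electrons; Li⁺ is the bare [He] core; Na⁺ is the bare [Ne] core; S⁺ still has 5 valence electrons; Mg⁺ still has 1 valence electron.
Core electrons are held far more tightly than valence electrons, so Na and Li top the IE_2 order.
Valence configurations: C⁺ [He]2s²2p¹, S⁺ [Ne]3s²3p³, Mg⁺ [Ne]3s¹.
Approximate IE_2 values (kJ/mol): C 2353, Li 7298, Na 4562, S 2252, Mg 1451.
Overall IE_2 order: Mg < S < C < Na < Li.

Li, Na, C, S, Mg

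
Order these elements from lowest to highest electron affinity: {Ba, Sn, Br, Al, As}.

Electron affinity generally becomes more exothermic across a period toward the halogens and less exothermic down a group.
Here both period and group differ, so the two effects have to be weighed against each other.
Al > Ba: relative to Ba, both the across-period and down-group shifts push Al's electron affinity up.
As > Al: period and group pull opposite ways; the across-period shift dominates (78 vs 42 kJ/mol).
Sn > As: this pair runs against the simple trend — see the exception note.
Br > Sn: relative to Sn, both the across-period and down-group shifts push Br's electron affinity up.
Note the exception: Sn has a higher electron affinity than As, contrary to the simple trend — adding an electron to As's half-filled np³ subshell costs electron-pairing energy.
Approximate values (kJ/mol): Al 42, As 78, Br 325, Sn 107, Ba 14.
So from lowest to highest: Ba < Al < As < Sn < Br.

Ba < Al < As < Sn < Br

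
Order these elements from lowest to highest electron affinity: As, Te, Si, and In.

Si is in period 3, group 14; As is in period 4, group 15; In is in period 5, group 13; Te is in period 5, group 16.
EA tends to increase across a period and decrease down a group, though the pattern is less regular than for IE or radius.
Here both period and group differ, so the two effects have to be weighed against each other.
As > In: both effects reinforce here, so As is clearly the higher of the two.
Si > As: period and group pull opposite ways; the down-group shift dominates (134 vs 78 kJ/mol).
Te > Si: period and group pull opposite ways; the across-period shift dominates (190 vs 134 kJ/mol).
Approximate values (kJ/mol): Si 134, As 78, In 29, Te 190.
So from lowest to highest: In < As < Si < Te.

In < As < Si < Te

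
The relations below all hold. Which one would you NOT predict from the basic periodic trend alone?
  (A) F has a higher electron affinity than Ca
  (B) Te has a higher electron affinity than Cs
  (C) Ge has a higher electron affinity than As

The general trend: electron affinity increases across a period and decreases down a group.
(A) F (period 2, group 17) vs Ca (period 4, group 2): the stated order agrees with the simple trend.
(B) Te (period 5, group 16) vs Cs (period 6, group 1): the stated order agrees with the simple trend.
(C) Ge (period 4, group 14) vs As (period 4, group 15): the stated order contradicts the simple trend.
The exception is (C): adding an electron to As's half-filled 4p³ is unfavourable, so Ge (4p²) has the more exothermic EA.

(C)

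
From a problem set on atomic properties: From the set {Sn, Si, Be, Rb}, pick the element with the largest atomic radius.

Be is in period 2, group 2; Si is in period 3, group 14; Rb is in period 5, group 1; Sn is in period 5, group 14.
Across a period the added protons contract the valence shell; down a group each new principal shell makes the atom larger.
These span different periods and groups, so the two trends combine.
Si > Be: the two effects oppose for this pair; the down-group effect wins (116 vs 102 pm).
Sn > Si: Sn sits below Si in group 14, so the down-group effect alone puts Sn larger.
Rb > Sn: Rb lies to the left of Sn in period 5, so the across-period effect alone puts Rb larger.
For reference (pm): Be 102, Si 116, Rb 210, Sn 140.
The largest atomic radius among these belongs to Rb.

Rb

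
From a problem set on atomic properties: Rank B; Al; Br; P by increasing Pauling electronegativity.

Al, B, P, Br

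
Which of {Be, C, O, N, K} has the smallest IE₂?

Be

The second ionization energy removes an electron from the +1 ion. For each element: Be⁺ still has 1 valence electron; C⁺ still has 3 valence electrons; O⁺ still has 5 valence electrons; N⁺ still has 4 valence electrons; K⁺ is the bare [Ar] core.
Usually core removal costs more than valence removal, but here the competition is close: a tightly held n=2 valence electron can cost more to remove than an n=3 core electron, so the actual values have to decide it.
Valence configurations: Be⁺ [He]2s¹, C⁺ [He]2s²2p¹, O⁺ [He]2s²2p³, N⁺ [He]2s²2p².
Tabulated IE_2 (kJ/mol): Be 1757, C 2353, O 3388, N 2856, K 3052.
So the second ionization energies run Be < C < N < K < O.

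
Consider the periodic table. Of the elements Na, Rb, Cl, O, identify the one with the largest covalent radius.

O is in period 2, group 16; Na is in period 3, group 1; Cl is in period 3, group 17; Rb is in period 5, group 1.
Atomic radius shrinks across a period as nuclear charge pulls the same shell inward, and grows down a group as new shells are added.
These span different periods and groups, so the two trends combine.
Cl > O: the two effects oppose for this pair; the down-group effect wins (99 vs 63 pm).
Na > Cl: Na lies to the left of Cl in period 3, so the across-period effect alone puts Na larger.
Rb > Na: they share group 1; the group trend gives Rb the larger value.
Approximate values (pm): O 63, Na 155, Cl 99, Rb 210.
The largest covalent radius among these belongs to Rb.

Rb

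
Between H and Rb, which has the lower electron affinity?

Rb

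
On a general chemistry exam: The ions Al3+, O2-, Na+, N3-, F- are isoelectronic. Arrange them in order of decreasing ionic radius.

N3- > O2- > F- > Na+ > Al3+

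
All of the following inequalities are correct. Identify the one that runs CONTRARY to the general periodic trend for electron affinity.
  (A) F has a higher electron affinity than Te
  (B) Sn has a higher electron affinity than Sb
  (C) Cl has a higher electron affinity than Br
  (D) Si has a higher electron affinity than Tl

The general trend: electron affinity increases across a period and decreases down a group.
(A) F (period 2, group 17) vs Te (period 5, group 16): the stated order agrees with the simple trend.
(B) Sn (period 5, group 14) vs Sb (period 5, group 15): the stated order contradicts the simple trend.
(C) Cl (period 3, group 17) vs Br (period 4, group 17): the stated order agrees with the simple trend.
(D) Si (period 3, group 14) vs Tl (period 6, group 13): the stated order agrees with the simple trend.
The exception is (B): adding an electron to Sb's half-filled 5p³ is unfavourable, so Sn has the more exothermic EA.

(B)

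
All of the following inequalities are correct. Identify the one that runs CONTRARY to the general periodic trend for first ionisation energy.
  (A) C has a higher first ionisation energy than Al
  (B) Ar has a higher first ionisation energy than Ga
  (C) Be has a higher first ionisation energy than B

(C)

The general trend: first ionisation energy increases across a period and decreases down a group.
(A) C (period 2, group 14) vs Al (period 3, group 13): the stated order agrees with the simple trend.
(B) Ar (period 3, group 18) vs Ga (period 4, group 13): the stated order agrees with the simple trend.
(C) Be (period 2, group 2) vs B (period 2, group 13): the stated order contradicts the simple trend.
The exception is (C): removing B's lone 2p electron is easier than breaking Be's filled 2s².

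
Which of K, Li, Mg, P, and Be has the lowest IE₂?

The second ionization energy removes an electron from the +1 ion. For each element: K⁺ is the bare [Ar] core; Li⁺ is the bare [He] core; Mg⁺ still has 1 valence electron; P⁺ still has 4 valence electrons; Be⁺ still has 1 valence electron.
Breaking into a closed-shell core is much more expensive than removing a leftover valence electron — K and Li have the largest IE_2 here.
Valence configurations: Mg⁺ [Ne]3s¹, P⁺ [Ne]3s²3p², Be⁺ [He]2s¹.
The numbers (kJ/mol): K 3052, Li 7298, Mg 1451, P 1907, Be 1757.
Putting it together, IE_2: Mg < Be < P < K < Li.

Mg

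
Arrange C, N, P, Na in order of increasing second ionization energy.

P < C < N < Na

IE_2 is the cost of taking one more electron from the +1 cation: C⁺ still has 3 valence electrons; N⁺ still has 4 valence electrons; P⁺ still has 4 valence electrons; Na⁺ is the bare [Ne] core.
Breaking into a closed-shell core is much more expensive than removing a leftover valence electron — Na has the largest IE_2 here.
Valence configurations: C⁺ [He]2s²2p¹, N⁺ [He]2s²2p², P⁺ [Ne]3s²3p².
Tabulated IE_2 (kJ/mol): C 2353, N 2856, P 1907, Na 4562.
So the second ionization energies run P < C < N < Na.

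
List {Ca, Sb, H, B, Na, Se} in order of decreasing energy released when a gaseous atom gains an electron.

Se, Sb, H, Na, B, Ca

H is in period 1, group 1; B is in period 2, group 13; Na is in period 3, group 1; Ca is in period 4, group 2; Se is in period 4, group 16; Sb is in period 5, group 15.
Atoms with high Z_eff and room in the valence shell (especially the halogens) have the most exothermic electron affinities.
Here both period and group differ, so the two effects have to be weighed against each other.
B > Ca: both effects reinforce here, so B is clearly the higher of the two.
Na > B: this pair runs against the simple trend — see the exception note.
H > Na: H sits above Na in group 1, so the down-group effect alone puts H higher.
Sb > H: period and group pull opposite ways; the across-period shift dominates (103 vs 73 kJ/mol).
Se > Sb: both effects reinforce here, so Se is clearly the higher of the two.
Note the exception: Na has a higher electron affinity than B, contrary to the simple trend — B's ns²np¹ configuration gives only a small electron affinity — the sparsely filled np subshell binds an added electron weakly.
Approximate values (kJ/mol): H 73, B 27, Na 53, Ca 2, Se 195, Sb 103.
So from highest to lowest: Se > Sb > H > Na > B > Ca.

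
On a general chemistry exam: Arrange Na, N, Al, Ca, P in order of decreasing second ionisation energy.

Na > N > P > Al > Ca

After 1 electron has been removed, what remains? Na⁺ is the bare [Ne] core; N⁺ still has 4 valence electrons; Al⁺ still has 2 valence electrons; Ca⁺ still has 1 valence electron; P⁺ still has 4 valence electrons.
Core electrons are held far more tightly than valence electrons, so Na tops the IE_2 order.
Valence configurations: N⁺ [He]2s²2p², Al⁺ [Ne]3s², Ca⁺ [Ar]4s¹, P⁺ [Ne]3s²3p².
Tabulated IE_2 (kJ/mol): Na 4562, N 2856, Al 1817, Ca 1145, P 1907.
Overall IE_2 order: Ca < Al < P < N < Na.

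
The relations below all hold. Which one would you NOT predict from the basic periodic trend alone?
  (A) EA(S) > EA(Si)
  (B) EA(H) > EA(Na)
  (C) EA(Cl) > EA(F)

(C)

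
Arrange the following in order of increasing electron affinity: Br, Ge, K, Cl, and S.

K < Ge < S < Br < Cl

S is in period 3, group 16; Cl is in period 3, group 17; K is in period 4, group 1; Ge is in period 4, group 14; Br is in period 4, group 17.
Electron affinity generally becomes more exothermic across a period toward the halogens and less exothermic down a group.
These span different periods and groups, so the two trends combine.
Ge > K: both are in period 4; the period trend gives Ge the larger value.
S > Ge: both effects reinforce here, so S is clearly the higher of the two.
Br > S: period and group pull opposite ways; the across-period shift dominates (325 vs 200 kJ/mol).
Cl > Br: they share group 17; the group trend gives Cl the larger value.
Approximate values (kJ/mol): S 200, Cl 349, K 48, Ge 119, Br 325.
So from lowest to highest: K < Ge < S < Br < Cl.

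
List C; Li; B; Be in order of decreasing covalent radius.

Li is in period 2, group 1; Be is in period 2, group 2; B is in period 2, group 13; C is in period 2, group 14.
Moving right in a period, electrons are added to the same shell under a stronger nuclear pull, so atoms get smaller; moving down, a new shell is opened and atoms get larger.
All lie in period 2, so atomic radius increases right to left.
So from largest to smallest: Li > Be > B > C.

Li > Be > B > C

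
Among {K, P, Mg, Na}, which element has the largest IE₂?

Na

IE_2 is the cost of taking one more electron from the +1 cation: K⁺ is the bare [Ar] core; P⁺ still has 4 valence electrons; Mg⁺ still has 1 valence electron; Na⁺ is the bare [Ne] core.
Core electrons are held far more tightly than valence electrons, so K and Na top the IE_2 order.
Valence configurations: P⁺ [Ne]3s²3p², Mg⁺ [Ne]3s¹.
The numbers (kJ/mol): K 3052, P 1907, Mg 1451, Na 4562.
Overall IE_2 order: Mg < P < K < Na.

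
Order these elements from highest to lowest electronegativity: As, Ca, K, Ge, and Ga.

As, Ge, Ga, Ca, K

K is in period 4, group 1; Ca is in period 4, group 2; Ga is in period 4, group 13; Ge is in period 4, group 14; As is in period 4, group 15.
Atoms toward the upper right of the periodic table pull bonding electrons most strongly.
All lie in period 4, so electronegativity increases left to right.
So from highest to lowest: As > Ge > Ga > Ca > K.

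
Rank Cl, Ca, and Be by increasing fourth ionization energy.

Cl < Ca < Be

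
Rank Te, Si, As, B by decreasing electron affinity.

Atoms with high Z_eff and room in the valence shell (especially the halogens) have the most exothermic electron affinities.
These sit on a diagonal, where the across-period and down-group effects partly cancel.
As > B: the two effects oppose for this pair; the across-period effect wins (78 vs 27 kJ/mol).
Si > As: period and group pull opposite ways; the down-group shift dominates (134 vs 78 kJ/mol).
Te > Si: period and group pull opposite ways; the across-period shift dominates (190 vs 134 kJ/mol).
Approximate values (kJ/mol): B 27, Si 134, As 78, Te 190.
So from highest to lowest: Te > Si > As > B.

Te, Si, As, B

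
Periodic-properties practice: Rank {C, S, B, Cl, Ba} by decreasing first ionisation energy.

Cl > C > S > B > Ba

B is in period 2, group 13; C is in period 2, group 14; S is in period 3, group 16; Cl is in period 3, group 17; Ba is in period 6, group 2.
IE₁ increases left→right with effective nuclear charge and decreases top→bottom as the valence shell moves farther out.
Neither a single period nor a single group — weigh both effects.
B > Ba: relative to Ba, both the across-period and down-group shifts push B's first ionization energy up.
S > B: period and group pull opposite ways; the across-period shift dominates (1000 vs 801 kJ/mol).
C > S: the two effects oppose for this pair; the down-group effect wins (1086 vs 1000 kJ/mol).
Cl > C: the two effects oppose for this pair; the across-period effect wins (1251 vs 1086 kJ/mol).
Tabulated first ionization energy (kJ/mol): B 801, C 1086, S 1000, Cl 1251, Ba 503.
So from highest to lowest: Cl > C > S > B > Ba.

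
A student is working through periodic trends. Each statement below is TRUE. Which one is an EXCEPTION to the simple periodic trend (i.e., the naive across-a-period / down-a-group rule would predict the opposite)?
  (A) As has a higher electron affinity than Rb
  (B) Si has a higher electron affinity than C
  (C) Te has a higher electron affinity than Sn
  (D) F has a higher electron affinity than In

(B)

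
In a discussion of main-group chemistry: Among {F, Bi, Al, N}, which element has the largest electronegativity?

N is in period 2, group 15; F is in period 2, group 17; Al is in period 3, group 13; Bi is in period 6, group 15.
Electronegativity increases across a period and decreases down a group, tracking effective nuclear charge and atomic size.
These span different periods and groups, so the two trends combine.
Bi > Al: the two effects oppose for this pair; the across-period effect wins (2.02 vs 1.61).
N > Bi: they share group 15; the group trend gives N the larger value.
F > N: both are in period 2; the period trend gives F the larger value.
Approximate values (Pauling): N 3.04, F 3.98, Al 1.61, Bi 2.02.
The largest electronegativity among these belongs to F.

F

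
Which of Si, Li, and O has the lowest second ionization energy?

Si

Consider each +1 ion: Si⁺ still has 3 valence electrons; Li⁺ is the bare [He] core; O⁺ still has 5 valence electrons.
Breaking into a closed-shell core is much more expensive than removing a leftover valence electron — Li has the largest IE_2 here.
Valence configurations: Si⁺ [Ne]3s²3p¹, O⁺ [He]2s²2p³.
Approximate IE_2 values (kJ/mol): Si 1577, Li 7298, O 3388.
Overall IE_2 order: Si < O < Li.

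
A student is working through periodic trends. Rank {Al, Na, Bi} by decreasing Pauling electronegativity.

Na is in period 3, group 1; Al is in period 3, group 13; Bi is in period 6, group 15.
Atoms toward the upper right of the periodic table pull bonding electrons most strongly.
Here both period and group differ, so the two effects have to be weighed against each other.
Al > Na: both are in period 3; the period trend gives Al the larger value.
Bi > Al: the two effects oppose for this pair; the across-period effect wins (2.02 vs 1.61).
For reference (Pauling): Na 0.93, Al 1.61, Bi 2.02.
So from highest to lowest: Bi > Al > Na.

Bi, Al, Na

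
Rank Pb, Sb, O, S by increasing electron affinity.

Pb < Sb < O < S

O is in period 2, group 16; S is in period 3, group 16; Sb is in period 5, group 15; Pb is in period 6, group 14.
Adding an electron releases more energy for atoms nearer the top right (short of the noble gases).
These span different periods and groups, so the two trends combine.
Sb > Pb: relative to Pb, both the across-period and down-group shifts push Sb's electron affinity up.
O > Sb: both effects reinforce here, so O is clearly the higher of the two.
S > O: this pair runs against the simple trend — see the exception note.
Note the exception: S has a higher electron affinity than O, contrary to the simple trend — the compact 2p subshell of O repels the added electron more than S's larger 3p does.
Tabulated electron affinity (kJ/mol): O 141, S 200, Sb 103, Pb 35.
So from lowest to highest: Pb < Sb < O < S.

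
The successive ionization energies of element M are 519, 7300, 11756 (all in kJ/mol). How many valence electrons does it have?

Look for the largest jump between consecutive ionization energies: IE2/IE1 ≈ 14.1, far larger than any earlier ratio.
That jump marks the point where a core electron is being removed. So the atom has 1 valence electron.

1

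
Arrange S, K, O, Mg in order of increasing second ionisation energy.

Consider each +1 ion: S⁺ still has 5 valence electrons; K⁺ is the bare [Ar] core; O⁺ still has 5 valence electrons; Mg⁺ still has 1 valence electron.
Usually core removal costs more than valence removal, but here the competition is close: a tightly held n=2 valence electron can cost more to remove than an n=3 core electron, so the actual values have to decide it.
Valence configurations: S⁺ [Ne]3s²3p³, O⁺ [He]2s²2p³, Mg⁺ [Ne]3s¹.
The numbers (kJ/mol): S 2252, K 3052, O 3388, Mg 1451.
Hence IE_2: Mg < S < K < O.

Mg < S < K < O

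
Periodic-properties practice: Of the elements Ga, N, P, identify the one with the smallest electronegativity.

Ga

N is in period 2, group 15; P is in period 3, group 15; Ga is in period 4, group 13.
Electronegativity increases across a period and decreases down a group, tracking effective nuclear charge and atomic size.
These span different periods and groups, so the two trends combine.
P > Ga: both effects reinforce here, so P is clearly the higher of the two.
N > P: they share group 15; the group trend gives N the larger value.
Tabulated electronegativity (Pauling): N 3.04, P 2.19, Ga 1.81.
The smallest electronegativity among these belongs to Ga.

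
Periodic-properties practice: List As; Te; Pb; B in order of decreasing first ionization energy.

As > Te > B > Pb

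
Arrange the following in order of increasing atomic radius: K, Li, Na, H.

H < Li < Na < K

H is in period 1, group 1; Li is in period 2, group 1; Na is in period 3, group 1; K is in period 4, group 1.
Moving right in a period, electrons are added to the same shell under a stronger nuclear pull, so atoms get smaller; moving down, a new shell is opened and atoms get larger.
All are in group 1, so atomic radius increases down the group.
So from smallest to largest: H < Li < Na < K.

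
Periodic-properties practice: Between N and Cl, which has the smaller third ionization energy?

Cl

Consider each +2 ion: N²⁺ still has 3 valence electrons; Cl²⁺ still has 5 valence electrons.
All are still removing valence electrons, so compare the +2 ions as you would atoms: IE_3 generally rises across a period (higher Z_eff) and falls down a group (larger shell), subject to the usual subshell exceptions.
Valence configurations: N²⁺ [He]2s²2p¹, Cl²⁺ [Ne]3s²3p³.
Tabulated IE_3 (kJ/mol): N 4578, Cl 3822.
Overall IE_3 order: Cl < N.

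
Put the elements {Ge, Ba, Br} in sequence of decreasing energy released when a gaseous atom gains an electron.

Br, Ge, Ba

Ge is in period 4, group 14; Br is in period 4, group 17; Ba is in period 6, group 2.
Atoms with high Z_eff and room in the valence shell (especially the halogens) have the most exothermic electron affinities.
Here both period and group differ, so the two effects have to be weighed against each other.
Ge > Ba: relative to Ba, both the across-period and down-group shifts push Ge's electron affinity up.
Br > Ge: both are in period 4; the period trend gives Br the larger value.
For reference (kJ/mol): Ge 119, Br 325, Ba 14.
So from highest to lowest: Br > Ge > Ba.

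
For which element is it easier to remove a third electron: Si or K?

Consider each +2 ion: Si²⁺ still has 2 valence electrons; K²⁺ is already 1 electron into the core.
Pulling an electron out of a noble-gas core costs far more than removing a remaining valence electron, so K sits at the high end of IE_3.
The numbers (kJ/mol): Si 3232, K 4420.
Overall IE_3 order: Si < K.

Si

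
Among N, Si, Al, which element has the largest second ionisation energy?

N

Consider each +1 ion: N⁺ still has 4 valence electrons; Si⁺ still has 3 valence electrons; Al⁺ still has 2 valence electrons.
All are still removing valence electrons, so compare the +1 ions as you would atoms: IE_2 generally rises across a period (higher Z_eff) and falls down a group (larger shell), subject to the usual subshell exceptions.
Valence configurations: N⁺ [He]2s²2p², Si⁺ [Ne]3s²3p¹, Al⁺ [Ne]3s².
Si⁺ loses a lone 3p electron whereas Al⁺ must break into a filled 3s² pair, so IE_2(Al) > IE_2(Si) even though Si has the higher nuclear charge.
Tabulated IE_2 (kJ/mol): N 2856, Si 1577, Al 1817.
Hence IE_2: Si < Al < N.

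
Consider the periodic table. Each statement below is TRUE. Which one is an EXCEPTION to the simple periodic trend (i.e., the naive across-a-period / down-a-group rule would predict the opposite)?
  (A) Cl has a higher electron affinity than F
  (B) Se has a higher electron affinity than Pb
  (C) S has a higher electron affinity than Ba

(A)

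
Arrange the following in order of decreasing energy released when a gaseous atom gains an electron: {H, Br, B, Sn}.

Br > Sn > H > B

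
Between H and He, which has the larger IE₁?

H is in period 1, group 1; He is in period 1, group 18.
First ionization energy rises across a period (greater Z_eff holds electrons more tightly) and falls down a group (valence electrons are farther from the nucleus).
All lie in period 1, so first ionization energy increases left to right.
So He has the larger IE₁ (He > H).

He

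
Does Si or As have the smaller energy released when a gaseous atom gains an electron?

Electron affinity generally becomes more exothermic across a period toward the halogens and less exothermic down a group.
A diagonal step moves right (one effect) and down (the opposite effect) at once.
Si > As: the two effects oppose for this pair; the down-group effect wins (134 vs 78 kJ/mol).
For reference (kJ/mol): Si 134, As 78.
So As has the smaller energy released when a gaseous atom gains an electron (As < Si).

As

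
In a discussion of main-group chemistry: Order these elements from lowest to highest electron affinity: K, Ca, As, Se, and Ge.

K is in period 4, group 1; Ca is in period 4, group 2; Ge is in period 4, group 14; As is in period 4, group 15; Se is in period 4, group 16.
EA tends to increase across a period and decrease down a group, though the pattern is less regular than for IE or radius.
All lie in period 4; the across-period trend (electron affinity increases left to right) applies, with the exception below.
Note the exception: K has a higher electron affinity than Ca, contrary to the simple trend — adding an electron to Ca (ns²) has to open a new, higher-energy np subshell, which is unfavourable.
Note the exception: Ge has a higher electron affinity than As, contrary to the simple trend — adding an electron to As's half-filled 4p³ is unfavourable, so Ge (4p²) has the more exothermic EA.
For reference (kJ/mol): K 48, Ca 2, Ge 119, As 78, Se 195.
So from lowest to highest: Ca < K < As < Ge < Se.

Ca < K < As < Ge < Se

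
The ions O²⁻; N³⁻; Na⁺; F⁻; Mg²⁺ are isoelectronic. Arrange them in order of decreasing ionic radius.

All of these have 10 electrons, so size is governed by nuclear charge alone: the more protons, the stronger the pull on the same electron cloud, and the smaller the ion.
Nuclear charges: Mg²⁺ (Z=12), Na⁺ (Z=11), F⁻ (Z=9), O²⁻ (Z=8), N³⁻ (Z=7).
Largest to smallest: N³⁻ > O²⁻ > F⁻ > Na⁺ > Mg²⁺.

N³⁻, O²⁻, F⁻, Na⁺, Mg²⁺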